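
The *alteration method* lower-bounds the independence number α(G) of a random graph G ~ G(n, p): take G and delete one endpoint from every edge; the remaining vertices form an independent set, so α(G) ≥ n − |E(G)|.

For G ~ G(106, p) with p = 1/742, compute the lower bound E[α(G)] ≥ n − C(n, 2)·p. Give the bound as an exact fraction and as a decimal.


E[|E(G)|] = C(106, 2)·p = 5565 · (1/742) = 15/2.
E[α(G)] ≥ n − E[|E(G)|] = 106 − 15/2 = 197/2.
Numerically: ≈ 98.5000.
(This is only a lower bound; the true E[α(G)] may be larger.)

E[α(G)] ≥ 197/2 ≈ 98.5000.


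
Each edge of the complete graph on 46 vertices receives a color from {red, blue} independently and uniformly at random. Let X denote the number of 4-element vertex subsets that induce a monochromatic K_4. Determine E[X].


Let X = Σ_S X_S over the C(46, 4) = 163185 subsets S of size 4, where X_S = 1 if the K_4 on S is monochromatic.
For a fixed S, the K_4 on S has C(4, 2) = 6 edges. P[all 6 edges red] = (1/2)^6, and likewise for blue, so P[monochromatic] = 2·(1/2)^6 = 2^{1 − 6} = 1/32.
By linearity of expectation: E[X] = C(46, 4) · 2^{1 − 6} = 163185 · 1/32 = 163185/32.
Numerically: E[X] ≈ 5099.5312.

E[X] = C(46,4)·2^(1−C(4,2)) = 163185/32 ≈ 5099.5312.


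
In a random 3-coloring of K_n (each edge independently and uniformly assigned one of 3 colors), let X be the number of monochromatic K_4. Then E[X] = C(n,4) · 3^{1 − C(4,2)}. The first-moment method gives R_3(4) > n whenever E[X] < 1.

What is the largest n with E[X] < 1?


We need C(n, 4) · 3^{1 − 6} < 1, i.e. C(n, 4) < 3^{6 − 1} = 243.
Check values of n near the boundary:
  n = 8: C(8, 4) = 70; 70 < 243? YES
  n = 9: C(9, 4) = 126; 126 < 243? YES
  n = 10: C(10, 4) = 210; 210 < 243? YES
  n = 11: C(11, 4) = 330; 330 < 243? NO
  n = 12: C(12, 4) = 495; 495 < 243? NO
  n = 13: C(13, 4) = 715; 715 < 243? NO
The largest n with C(n, 4) < 243 is n = 10 (where E[X] = 70/81 ≈ 0.86420). Hence R_3(4) > 10, i.e. R_3(4) ≥ 11.

Largest n = 10; hence R_3(4) > 10.


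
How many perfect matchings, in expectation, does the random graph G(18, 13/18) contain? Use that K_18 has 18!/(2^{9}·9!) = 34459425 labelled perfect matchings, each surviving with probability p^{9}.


K_18 has 18!/(2^{9}·9!) = 34459425 labelled perfect matchings.
For each such perfect matching H, let X_H = 1 if all 9 edges of H are present in G. Then P[X_H = 1] = p^{9} = (13/18)^{9} = 10604499373/198359290368.
Summing the indicators: E[X] = Σ_H E[X_H] = 34459425 · p^{9} = 34459425 · 10604499373/198359290368 = 4511419145758525/2448880128.
Numerically: E[X] ≈ 1.8422e+06.

E[X] = 34459425 · (13/18)^{9} = 4511419145758525/2448880128 ≈ 1.8422e+06.


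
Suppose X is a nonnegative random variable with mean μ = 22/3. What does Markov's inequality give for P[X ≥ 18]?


μ = E[X] = 22/3, a = 18.
Markov: P[X ≥ 18] ≤ μ/a = (22/3)/18 = 11/27.
Numerically: ≈ 0.40741.
(Since a = 18 > μ = 7.33333, the bound 11/27 is < 1 and informative.)

P[X ≥ 18] ≤ 11/27 ≈ 0.40741.


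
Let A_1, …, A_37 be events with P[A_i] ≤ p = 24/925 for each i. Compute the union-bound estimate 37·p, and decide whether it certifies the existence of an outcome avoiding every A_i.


Union bound: P[∪_{i=1}^{37} A_i] ≤ Σ_i P[A_i] ≤ 37·p = 37·(24/925) = 24/25.
Numerically: 24/25 ≈ 0.960.
Is 24/25 < 1? YES.
Since P[∪ A_i] ≤ 24/25 < 1, the complement has P[∩ A_i^c] ≥ 1 − 24/25 = 1/25 > 0, so some outcome avoids every A_i.

37·p = 24/25 ≈ 0.960; existence CERTIFIED by the union bound.


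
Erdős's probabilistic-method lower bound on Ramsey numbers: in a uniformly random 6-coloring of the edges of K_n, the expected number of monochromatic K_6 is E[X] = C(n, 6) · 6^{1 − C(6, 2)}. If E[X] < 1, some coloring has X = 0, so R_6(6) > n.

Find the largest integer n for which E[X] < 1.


We need C(n, 6) · 6^{1 − 15} < 1, i.e. C(n, 6) < 6^{15 − 1} = 78364164096.
Check values of n near the boundary:
  n = 196: C(196, 6) = 72887293024; 72887293024 < 78364164096? YES
  n = 197: C(197, 6) = 75176946208; 75176946208 < 78364164096? YES
  n = 198: C(198, 6) = 77526225777; 77526225777 < 78364164096? YES
  n = 199: C(199, 6) = 79936367511; 79936367511 < 78364164096? NO
  n = 200: C(200, 6) = 82408626300; 82408626300 < 78364164096? NO
The largest n with C(n, 6) < 78364164096 is n = 198 (where E[X] = 25842075259/26121388032 ≈ 0.989). Hence R_6(6) > 198, i.e. R_6(6) ≥ 199.

Largest n = 198; hence R_6(6) > 198.


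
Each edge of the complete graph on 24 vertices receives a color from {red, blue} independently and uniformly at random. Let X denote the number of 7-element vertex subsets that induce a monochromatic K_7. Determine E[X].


Let X = Σ_S X_S over the C(24, 7) = 346104 subsets S of size 7, where X_S = 1 if the K_7 on S is monochromatic.
For a fixed S, the K_7 on S has C(7, 2) = 21 edges. P[all 21 edges red] = (1/2)^21, and likewise for blue, so P[monochromatic] = 2·(1/2)^21 = 2^{1 − 21} = 1/1048576.
Summing: E[X] = C(24, 7) · 2^{1 − 21} = 346104 · 1/1048576 = 43263/131072.
Numerically: E[X] ≈ 0.33007.

E[X] = C(24,7)·2^(1−C(7,2)) = 43263/131072 ≈ 0.33007.


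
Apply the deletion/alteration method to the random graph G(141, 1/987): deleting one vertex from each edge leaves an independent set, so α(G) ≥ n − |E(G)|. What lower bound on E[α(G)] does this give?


E[|E(G)|] = C(141, 2)·p = 9870 · (1/987) = 10.
E[α(G)] ≥ n − E[|E(G)|] = 141 − 10 = 131.
Numerically: ≈ 131.0000.
(This is only a lower bound; the true E[α(G)] may be larger.)

E[α(G)] ≥ 131 ≈ 131.0000.


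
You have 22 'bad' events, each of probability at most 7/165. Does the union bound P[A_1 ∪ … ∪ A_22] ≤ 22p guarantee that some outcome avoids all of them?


Union bound: P[∪_{i=1}^{22} A_i] ≤ Σ_i P[A_i] ≤ 22·p = 22·(7/165) = 14/15.
Numerically: 14/15 ≈ 0.9333.
Is 14/15 < 1? YES.
Since P[∪ A_i] ≤ 14/15 < 1, the complement has P[∩ A_i^c] ≥ 1 − 14/15 = 1/15 > 0, so some outcome avoids every A_i.

22·p = 14/15 ≈ 0.9333; existence CERTIFIED by the union bound.


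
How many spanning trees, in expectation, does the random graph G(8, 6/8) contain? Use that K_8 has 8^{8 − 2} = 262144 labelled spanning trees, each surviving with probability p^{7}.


K_8 has 8^{8 − 2} = 262144 labelled spanning trees.
For each such spanning tree H, let X_H = 1 if all 7 edges of H are present in G. Then P[X_H = 1] = p^{7} = (3/4)^{7} = 2187/16384.
Summing the indicators: E[X] = Σ_H E[X_H] = 262144 · p^{7} = 262144 · 2187/16384 = 34992.
Numerically: E[X] ≈ 3.5e+04.

E[X] = 262144 · (3/4)^{7} = 34992 ≈ 3.5e+04.


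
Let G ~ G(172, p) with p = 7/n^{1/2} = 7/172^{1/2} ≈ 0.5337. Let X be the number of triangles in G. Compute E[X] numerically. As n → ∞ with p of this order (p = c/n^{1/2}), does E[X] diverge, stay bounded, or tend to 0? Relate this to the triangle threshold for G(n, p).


Number of potential triangles: C(172, 3) = 833340.
Each occurs with probability p³ ≈ (0.5337)³ ≈ 1.520553e-01.
By linearity: E[X] = C(172, 3)·p³ ≈ 833340 · 1.520553e-01 ≈ 126713.7308.
Since α = 1/2 < 1, p = c/n^{1/2} ≫ 1/n is above the triangle threshold p ~ 1/n. Asymptotically E[X] ~ (c³/6)·n^{3(1−α)} = (7³/6)·n^{1.5} → ∞; triangles are abundant w.h.p.

E[X] ≈ 126713.7308; in regime p = Θ(1/n^{1/2}) E[X] diverges (above the triangle threshold p ~ 1/n).


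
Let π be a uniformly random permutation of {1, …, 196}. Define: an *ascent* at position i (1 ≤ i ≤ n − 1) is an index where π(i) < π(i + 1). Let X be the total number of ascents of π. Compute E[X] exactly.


Write X = Σ X_I over i = 1, …, 195, with X_I the indicator of one ascent.
There are 195 indicators.
For each fixed i, the pair (π(i), π(i+1)) is a uniformly random ordered pair of distinct values from {1, …, 196}; by symmetry P[π(i) < π(i+1)] = 1/2.
By linearity: E[X] = 195 · (1/2) = (196 − 1) · (1/2) = 195/2 ≈ 97.500000.

E[X] = 195/2 = 97.500000.


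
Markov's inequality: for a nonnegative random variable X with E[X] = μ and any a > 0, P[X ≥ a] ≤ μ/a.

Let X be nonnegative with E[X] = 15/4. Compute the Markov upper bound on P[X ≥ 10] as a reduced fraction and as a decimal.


μ = E[X] = 15/4, a = 10.
Markov: P[X ≥ 10] ≤ μ/a = (15/4)/10 = 3/8.
Numerically: ≈ 0.375000.
(Since a = 10 > μ = 3.750000, the bound 3/8 is < 1 and informative.)

P[X ≥ 10] ≤ 3/8 ≈ 0.375000.


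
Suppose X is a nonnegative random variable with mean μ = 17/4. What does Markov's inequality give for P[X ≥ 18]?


μ = E[X] = 17/4, a = 18.
Markov: P[X ≥ 18] ≤ μ/a = (17/4)/18 = 17/72.
Numerically: ≈ 0.236.
(Since a = 18 > μ = 4.250, the bound 17/72 is < 1 and informative.)

P[X ≥ 18] ≤ 17/72 ≈ 0.236.


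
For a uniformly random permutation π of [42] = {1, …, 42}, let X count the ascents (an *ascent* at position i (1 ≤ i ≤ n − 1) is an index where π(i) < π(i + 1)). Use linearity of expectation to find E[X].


Write X = Σ X_I over i = 1, …, 41, with X_I the indicator of one ascent.
There are 41 indicators.
For each fixed i, the pair (π(i), π(i+1)) is a uniformly random ordered pair of distinct values from {1, …, 42}; by symmetry P[π(i) < π(i+1)] = 1/2.
By linearity: E[X] = 41 · (1/2) = (42 − 1) · (1/2) = 41/2 ≈ 20.500.

E[X] = 41/2 = 20.500.


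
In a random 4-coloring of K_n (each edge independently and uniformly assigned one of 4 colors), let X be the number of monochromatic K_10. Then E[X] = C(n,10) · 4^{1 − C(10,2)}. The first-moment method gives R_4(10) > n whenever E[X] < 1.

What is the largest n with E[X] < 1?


We need C(n, 10) · 4^{1 − 45} < 1, i.e. C(n, 10) < 4^{45 − 1} = 309485009821345068724781056.
Check values of n near the boundary:
  n = 2018: C(2018, 10) = 301820606687612220663963508; 301820606687612220663963508 < 309485009821345068724781056? YES
  n = 2019: C(2019, 10) = 303322949179835278009229628; 303322949179835278009229628 < 309485009821345068724781056? YES
  n = 2020: C(2020, 10) = 304832018578739931133653656; 304832018578739931133653656 < 309485009821345068724781056? YES
  n = 2021: C(2021, 10) = 306347841644770462864800616; 306347841644770462864800616 < 309485009821345068724781056? YES
  n = 2022: C(2022, 10) = 307870445231474093395937796; 307870445231474093395937796 < 309485009821345068724781056? YES
  n = 2023: C(2023, 10) = 309399856285778485315440716; 309399856285778485315440716 < 309485009821345068724781056? YES
  n = 2024: C(2024, 10) = 310936101848269937576192656; 310936101848269937576192656 < 309485009821345068724781056? NO
  n = 2025: C(2025, 10) = 312479209053472269772600560; 312479209053472269772600560 < 309485009821345068724781056? NO
  n = 2026: C(2026, 10) = 314029205130126398094885285; 314029205130126398094885285 < 309485009821345068724781056? NO
The largest n with C(n, 10) < 309485009821345068724781056 is n = 2023 (where E[X] = 77349964071444621328860179/77371252455336267181195264 ≈ 0.999725). Hence R_4(10) > 2023, i.e. R_4(10) ≥ 2024.

Largest n = 2023; hence R_4(10) > 2023.


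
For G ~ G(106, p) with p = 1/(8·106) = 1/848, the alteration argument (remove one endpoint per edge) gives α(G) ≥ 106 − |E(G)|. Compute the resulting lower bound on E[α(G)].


E[|E(G)|] = C(106, 2)·p = 5565 · (1/848) = 105/16.
E[α(G)] ≥ n − E[|E(G)|] = 106 − 105/16 = 1591/16.
Numerically: ≈ 99.4375.
(This is only a lower bound; the true E[α(G)] may be larger.)

E[α(G)] ≥ 1591/16 ≈ 99.4375.


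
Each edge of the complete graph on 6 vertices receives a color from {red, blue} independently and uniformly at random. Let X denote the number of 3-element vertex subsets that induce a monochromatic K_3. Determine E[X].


Let X = Σ_S X_S over the C(6, 3) = 20 subsets S of size 3, where X_S = 1 if the K_3 on S is monochromatic.
For a fixed S, the K_3 on S has C(3, 2) = 3 edges. P[all 3 edges red] = (1/2)^3, and likewise for blue, so P[monochromatic] = 2·(1/2)^3 = 2^{1 − 3} = 1/4.
By linearity: E[X] = C(6, 3) · 2^{1 − 3} = 20 · 1/4 = 5.
Numerically: E[X] ≈ 5.000000.

E[X] = C(6,3)·2^(1−C(3,2)) = 5 ≈ 5.000000.


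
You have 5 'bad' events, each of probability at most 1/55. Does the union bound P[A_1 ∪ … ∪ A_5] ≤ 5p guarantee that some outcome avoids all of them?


Union bound: P[∪_{i=1}^{5} A_i] ≤ Σ_i P[A_i] ≤ 5·p = 5·(1/55) = 1/11.
Numerically: 1/11 ≈ 0.090909.
Is 1/11 < 1? YES.
Since P[∪ A_i] ≤ 1/11 < 1, the complement has P[∩ A_i^c] ≥ 1 − 1/11 = 10/11 > 0, so some outcome avoids every A_i.

5·p = 1/11 ≈ 0.090909; existence CERTIFIED by the union bound.


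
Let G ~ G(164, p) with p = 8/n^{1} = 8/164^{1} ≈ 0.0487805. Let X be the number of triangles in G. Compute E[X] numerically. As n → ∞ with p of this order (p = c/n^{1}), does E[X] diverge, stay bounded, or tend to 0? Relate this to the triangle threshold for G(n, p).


Number of potential triangles: C(164, 3) = 721764.
Each occurs with probability p³ ≈ (0.0487805)³ ≈ 1.16074926e-04.
By linearity: E[X] = C(164, 3)·p³ ≈ 721764 · 1.16074926e-04 ≈ 83.778703.
Here α = 1, so p = 8/n is exactly at the triangle threshold p ~ 1/n. Asymptotically E[X] → c³/6 = 8³/6 = 256/3 ≈ 85.333333, a bounded constant. In this regime the triangle count is asymptotically Poisson(c³/6).

E[X] ≈ 83.778703; in regime p = Θ(1/n^{1}) E[X] stays bounded (at the triangle threshold p ~ 1/n).


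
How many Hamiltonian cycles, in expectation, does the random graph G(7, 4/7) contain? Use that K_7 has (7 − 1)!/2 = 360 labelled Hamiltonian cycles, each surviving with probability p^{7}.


K_7 has (7 − 1)!/2 = 360 labelled Hamiltonian cycles.
For each such Hamiltonian cycle H, let X_H = 1 if all 7 edges of H are present in G. Then P[X_H = 1] = p^{7} = (4/7)^{7} = 16384/823543.
By linearity: E[X] = Σ_H E[X_H] = 360 · p^{7} = 360 · 16384/823543 = 5898240/823543.
Numerically: E[X] ≈ 7.16.

E[X] = 360 · (4/7)^{7} = 5898240/823543 ≈ 7.16.


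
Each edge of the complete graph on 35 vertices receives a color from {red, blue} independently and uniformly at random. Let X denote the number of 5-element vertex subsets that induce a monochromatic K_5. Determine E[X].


Let X = Σ_S X_S over the C(35, 5) = 324632 subsets S of size 5, where X_S = 1 if the K_5 on S is monochromatic.
For a fixed S, the K_5 on S has C(5, 2) = 10 edges. P[all 10 edges red] = (1/2)^10, and likewise for blue, so P[monochromatic] = 2·(1/2)^10 = 2^{1 − 10} = 1/512.
Summing: E[X] = C(35, 5) · 2^{1 − 10} = 324632 · 1/512 = 40579/64.
Numerically: E[X] ≈ 634.046875.

E[X] = C(35,5)·2^(1−C(5,2)) = 40579/64 ≈ 634.046875.


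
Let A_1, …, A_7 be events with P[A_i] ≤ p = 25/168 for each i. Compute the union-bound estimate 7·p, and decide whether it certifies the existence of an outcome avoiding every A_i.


Union bound: P[∪_{i=1}^{7} A_i] ≤ Σ_i P[A_i] ≤ 7·p = 7·(25/168) = 25/24.
Numerically: 25/24 ≈ 1.0417.
Is 25/24 < 1? NO.
Since the bound 25/24 is ≥ 1, the union bound is uninformative here; it does NOT by itself certify existence.

7·p = 25/24 ≈ 1.0417; existence NOT certified by the union bound.


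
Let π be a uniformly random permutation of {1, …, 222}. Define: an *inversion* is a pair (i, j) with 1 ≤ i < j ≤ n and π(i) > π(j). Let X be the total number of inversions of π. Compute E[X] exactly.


Write X = Σ X_I over the C(222, 2) = 24531 pairs i < j, with X_I the indicator of one inversion.
There are 24531 indicators.
For each fixed pair i < j, the values π(i) and π(j) are two distinct elements of {1, …, 222} in uniformly random order; by symmetry P[π(i) > π(j)] = 1/2.
By linearity: E[X] = 24531 · (1/2) = C(222, 2) · (1/2) = 24531/2 = 24531/2 ≈ 12265.5000.

E[X] = 24531/2 = 12265.5000.


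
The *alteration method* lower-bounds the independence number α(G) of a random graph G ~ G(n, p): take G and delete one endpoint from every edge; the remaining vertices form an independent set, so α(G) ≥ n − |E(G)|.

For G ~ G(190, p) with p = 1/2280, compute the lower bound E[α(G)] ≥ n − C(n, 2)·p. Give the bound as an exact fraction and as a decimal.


E[|E(G)|] = C(190, 2)·p = 17955 · (1/2280) = 63/8.
E[α(G)] ≥ n − E[|E(G)|] = 190 − 63/8 = 1457/8.
Numerically: ≈ 182.12500.
(This is only a lower bound; the true E[α(G)] may be larger.)

E[α(G)] ≥ 1457/8 ≈ 182.12500.


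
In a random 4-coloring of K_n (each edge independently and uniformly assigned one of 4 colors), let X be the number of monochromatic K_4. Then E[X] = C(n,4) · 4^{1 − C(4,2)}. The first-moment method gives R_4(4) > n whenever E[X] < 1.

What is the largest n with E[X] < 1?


We need C(n, 4) · 4^{1 − 6} < 1, i.e. C(n, 4) < 4^{6 − 1} = 1024.
Check values of n near the boundary:
  n = 12: C(12, 4) = 495; 495 < 1024? YES
  n = 13: C(13, 4) = 715; 715 < 1024? YES
  n = 14: C(14, 4) = 1001; 1001 < 1024? YES
  n = 15: C(15, 4) = 1365; 1365 < 1024? NO
  n = 16: C(16, 4) = 1820; 1820 < 1024? NO
  n = 17: C(17, 4) = 2380; 2380 < 1024? NO
The largest n with C(n, 4) < 1024 is n = 14 (where E[X] = 1001/1024 ≈ 0.977539). Hence R_4(4) > 14, i.e. R_4(4) ≥ 15.

Largest n = 14; hence R_4(4) > 14.


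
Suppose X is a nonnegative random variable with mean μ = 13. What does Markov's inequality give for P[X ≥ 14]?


μ = E[X] = 13, a = 14.
Markov: P[X ≥ 14] ≤ μ/a = (13)/14 = 13/14.
Numerically: ≈ 0.929.
(Since a = 14 > μ = 13.000, the bound 13/14 is < 1 and informative.)

P[X ≥ 14] ≤ 13/14 ≈ 0.929.


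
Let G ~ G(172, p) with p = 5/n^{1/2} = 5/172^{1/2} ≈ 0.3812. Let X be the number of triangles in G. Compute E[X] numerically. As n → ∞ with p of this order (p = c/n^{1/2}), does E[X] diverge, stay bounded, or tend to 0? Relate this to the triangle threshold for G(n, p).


Number of potential triangles: C(172, 3) = 833340.
Each occurs with probability p³ ≈ (0.3812)³ ≈ 5.541372e-02.
By linearity: E[X] = C(172, 3)·p³ ≈ 833340 · 5.541372e-02 ≈ 46178.4733.
Since α = 1/2 < 1, p = c/n^{1/2} ≫ 1/n is above the triangle threshold p ~ 1/n. Asymptotically E[X] ~ (c³/6)·n^{3(1−α)} = (5³/6)·n^{1.5} → ∞; triangles are abundant w.h.p.

E[X] ≈ 46178.4733; in regime p = Θ(1/n^{1/2}) E[X] diverges (above the triangle threshold p ~ 1/n).


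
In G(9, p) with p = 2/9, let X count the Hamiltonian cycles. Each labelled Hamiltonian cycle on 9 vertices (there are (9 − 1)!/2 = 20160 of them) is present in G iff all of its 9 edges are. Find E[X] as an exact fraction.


K_9 has (9 − 1)!/2 = 20160 labelled Hamiltonian cycles.
For each such Hamiltonian cycle H, let X_H = 1 if all 9 edges of H are present in G. Then P[X_H = 1] = p^{9} = (2/9)^{9} = 512/387420489.
Summing the indicators: E[X] = Σ_H E[X_H] = 20160 · p^{9} = 20160 · 512/387420489 = 1146880/43046721.
Numerically: E[X] ≈ 0.02664.

E[X] = 20160 · (2/9)^{9} = 1146880/43046721 ≈ 0.02664.


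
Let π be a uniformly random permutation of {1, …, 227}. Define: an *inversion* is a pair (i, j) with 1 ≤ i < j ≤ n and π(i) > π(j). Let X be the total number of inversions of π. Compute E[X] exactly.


Write X = Σ X_I over the C(227, 2) = 25651 pairs i < j, with X_I the indicator of one inversion.
There are 25651 indicators.
For each fixed pair i < j, the values π(i) and π(j) are two distinct elements of {1, …, 227} in uniformly random order; by symmetry P[π(i) > π(j)] = 1/2.
By linearity: E[X] = 25651 · (1/2) = C(227, 2) · (1/2) = 25651/2 = 25651/2 ≈ 12825.5000.

E[X] = 25651/2 = 12825.5000.


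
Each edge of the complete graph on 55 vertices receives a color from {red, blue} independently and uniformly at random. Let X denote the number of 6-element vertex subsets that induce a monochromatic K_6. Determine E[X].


Let X = Σ_S X_S over the C(55, 6) = 28989675 subsets S of size 6, where X_S = 1 if the K_6 on S is monochromatic.
For a fixed S, the K_6 on S has C(6, 2) = 15 edges. P[all 15 edges red] = (1/2)^15, and likewise for blue, so P[monochromatic] = 2·(1/2)^15 = 2^{1 − 15} = 1/16384.
By linearity of expectation: E[X] = C(55, 6) · 2^{1 − 15} = 28989675 · 1/16384 = 28989675/16384.
Numerically: E[X] ≈ 1769.38934.

E[X] = C(55,6)·2^(1−C(6,2)) = 28989675/16384 ≈ 1769.38934.


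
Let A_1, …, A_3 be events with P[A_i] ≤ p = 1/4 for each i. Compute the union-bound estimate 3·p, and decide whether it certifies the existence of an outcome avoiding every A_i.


Union bound: P[∪_{i=1}^{3} A_i] ≤ Σ_i P[A_i] ≤ 3·p = 3·(1/4) = 3/4.
Numerically: 3/4 ≈ 0.750000.
Is 3/4 < 1? YES.
Since P[∪ A_i] ≤ 3/4 < 1, the complement has P[∩ A_i^c] ≥ 1 − 3/4 = 1/4 > 0, so some outcome avoids every A_i.

3·p = 3/4 ≈ 0.750000; existence CERTIFIED by the union bound.


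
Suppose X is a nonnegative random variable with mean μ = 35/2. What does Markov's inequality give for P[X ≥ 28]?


μ = E[X] = 35/2, a = 28.
Markov: P[X ≥ 28] ≤ μ/a = (35/2)/28 = 5/8.
Numerically: ≈ 0.62500.
(Since a = 28 > μ = 17.50000, the bound 5/8 is < 1 and informative.)

P[X ≥ 28] ≤ 5/8 ≈ 0.62500.


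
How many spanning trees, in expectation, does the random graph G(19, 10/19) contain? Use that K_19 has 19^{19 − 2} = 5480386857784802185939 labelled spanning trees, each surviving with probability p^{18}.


K_19 has 19^{19 − 2} = 5480386857784802185939 labelled spanning trees.
For each such spanning tree H, let X_H = 1 if all 18 edges of H are present in G. Then P[X_H = 1] = p^{18} = (10/19)^{18} = 1000000000000000000/104127350297911241532841.
By linearity of expectation: E[X] = Σ_H E[X_H] = 5480386857784802185939 · p^{18} = 5480386857784802185939 · 1000000000000000000/104127350297911241532841 = 1000000000000000000/19.
Numerically: E[X] ≈ 5.2632e+16.

E[X] = 5480386857784802185939 · (10/19)^{18} = 1000000000000000000/19 ≈ 5.2632e+16.


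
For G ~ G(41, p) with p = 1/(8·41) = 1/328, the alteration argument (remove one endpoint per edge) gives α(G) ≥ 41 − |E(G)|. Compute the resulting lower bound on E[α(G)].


E[|E(G)|] = C(41, 2)·p = 820 · (1/328) = 5/2.
E[α(G)] ≥ n − E[|E(G)|] = 41 − 5/2 = 77/2.
Numerically: ≈ 38.500000.
(This is only a lower bound; the true E[α(G)] may be larger.)

E[α(G)] ≥ 77/2 ≈ 38.500000.


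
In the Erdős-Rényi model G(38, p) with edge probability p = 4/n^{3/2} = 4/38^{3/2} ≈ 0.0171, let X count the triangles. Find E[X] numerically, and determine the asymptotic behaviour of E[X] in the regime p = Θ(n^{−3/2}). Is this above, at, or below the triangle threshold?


Number of potential triangles: C(38, 3) = 8436.
Each occurs with probability p³ ≈ (0.0171)³ ≈ 4.97913e-06.
By linearity: E[X] = C(38, 3)·p³ ≈ 8436 · 4.97913e-06 ≈ 0.042.
Since α = 3/2 > 1, p = c/n^{3/2} = o(1/n) is below the triangle threshold p ~ 1/n. Asymptotically E[X] ~ (c³/6)·n^{3(1−α)} = (4³/6)·n^{-1.5} → 0, so by Markov's inequality G has no triangles w.h.p.

E[X] ≈ 0.042; in regime p = Θ(1/n^{3/2}) E[X] tends to 0 (below the triangle threshold p ~ 1/n).


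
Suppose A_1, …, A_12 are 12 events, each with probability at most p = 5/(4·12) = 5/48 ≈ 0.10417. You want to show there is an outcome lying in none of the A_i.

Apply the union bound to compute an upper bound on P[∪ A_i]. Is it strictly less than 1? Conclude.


Union bound: P[∪_{i=1}^{12} A_i] ≤ Σ_i P[A_i] ≤ 12·p = 12·(5/48) = 5/4.
Numerically: 5/4 ≈ 1.25000.
Is 5/4 < 1? NO.
Since the bound 5/4 is ≥ 1, the union bound is uninformative here; it does NOT by itself certify existence.

12·p = 5/4 ≈ 1.25000; existence NOT certified by the union bound.


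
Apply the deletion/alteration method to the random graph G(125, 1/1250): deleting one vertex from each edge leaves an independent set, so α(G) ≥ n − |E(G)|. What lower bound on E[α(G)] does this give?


E[|E(G)|] = C(125, 2)·p = 7750 · (1/1250) = 31/5.
E[α(G)] ≥ n − E[|E(G)|] = 125 − 31/5 = 594/5.
Numerically: ≈ 118.80000.
(This is only a lower bound; the true E[α(G)] may be larger.)

E[α(G)] ≥ 594/5 ≈ 118.80000.


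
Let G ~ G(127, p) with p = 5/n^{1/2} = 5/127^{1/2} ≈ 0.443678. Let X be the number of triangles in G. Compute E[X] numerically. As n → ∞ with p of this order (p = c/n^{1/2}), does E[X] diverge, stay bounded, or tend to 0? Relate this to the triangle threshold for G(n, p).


Number of potential triangles: C(127, 3) = 333375.
Each occurs with probability p³ ≈ (0.443678)³ ≈ 8.73382391e-02.
By linearity: E[X] = C(127, 3)·p³ ≈ 333375 · 8.73382391e-02 ≈ 29116.385465.
Since α = 1/2 < 1, p = c/n^{1/2} ≫ 1/n is above the triangle threshold p ~ 1/n. Asymptotically E[X] ~ (c³/6)·n^{3(1−α)} = (5³/6)·n^{1.5} → ∞; triangles are abundant w.h.p.

E[X] ≈ 29116.385465; in regime p = Θ(1/n^{1/2}) E[X] diverges (above the triangle threshold p ~ 1/n).


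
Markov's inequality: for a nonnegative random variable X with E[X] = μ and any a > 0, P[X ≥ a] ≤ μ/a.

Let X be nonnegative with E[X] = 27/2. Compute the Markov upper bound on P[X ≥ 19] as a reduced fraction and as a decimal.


μ = E[X] = 27/2, a = 19.
Markov: P[X ≥ 19] ≤ μ/a = (27/2)/19 = 27/38.
Numerically: ≈ 0.711.
(Since a = 19 > μ = 13.500, the bound 27/38 is < 1 and informative.)

P[X ≥ 19] ≤ 27/38 ≈ 0.711.


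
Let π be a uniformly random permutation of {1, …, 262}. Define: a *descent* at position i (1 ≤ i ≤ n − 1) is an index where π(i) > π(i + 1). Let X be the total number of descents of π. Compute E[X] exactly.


Write X = Σ X_I over i = 1, …, 261, with X_I the indicator of one descent.
There are 261 indicators.
For each fixed i, the pair (π(i), π(i+1)) is a uniformly random ordered pair of distinct values from {1, …, 262}; by symmetry P[π(i) > π(i+1)] = 1/2.
By linearity: E[X] = 261 · (1/2) = (262 − 1) · (1/2) = 261/2 ≈ 130.500.

E[X] = 261/2 = 130.500.


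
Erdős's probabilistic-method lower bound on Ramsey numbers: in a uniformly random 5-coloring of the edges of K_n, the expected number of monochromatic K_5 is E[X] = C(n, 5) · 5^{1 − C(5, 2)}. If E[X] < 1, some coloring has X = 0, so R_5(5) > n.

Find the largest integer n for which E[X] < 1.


We need C(n, 5) · 5^{1 − 10} < 1, i.e. C(n, 5) < 5^{10 − 1} = 1953125.
Check values of n near the boundary:
  n = 48: C(48, 5) = 1712304; 1712304 < 1953125? YES
  n = 49: C(49, 5) = 1906884; 1906884 < 1953125? YES
  n = 50: C(50, 5) = 2118760; 2118760 < 1953125? NO
  n = 51: C(51, 5) = 2349060; 2349060 < 1953125? NO
  n = 52: C(52, 5) = 2598960; 2598960 < 1953125? NO
The largest n with C(n, 5) < 1953125 is n = 49 (where E[X] = 1906884/1953125 ≈ 0.976325). Hence R_5(5) > 49, i.e. R_5(5) ≥ 50.

Largest n = 49; hence R_5(5) > 49.


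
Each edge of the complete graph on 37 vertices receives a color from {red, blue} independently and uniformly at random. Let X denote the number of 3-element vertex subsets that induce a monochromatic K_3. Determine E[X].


Let X = Σ_S X_S over the C(37, 3) = 7770 subsets S of size 3, where X_S = 1 if the K_3 on S is monochromatic.
For a fixed S, the K_3 on S has C(3, 2) = 3 edges. P[all 3 edges red] = (1/2)^3, and likewise for blue, so P[monochromatic] = 2·(1/2)^3 = 2^{1 − 3} = 1/4.
By linearity of expectation: E[X] = C(37, 3) · 2^{1 − 3} = 7770 · 1/4 = 3885/2.
Numerically: E[X] ≈ 1942.5000.

E[X] = C(37,3)·2^(1−C(3,2)) = 3885/2 ≈ 1942.5000.


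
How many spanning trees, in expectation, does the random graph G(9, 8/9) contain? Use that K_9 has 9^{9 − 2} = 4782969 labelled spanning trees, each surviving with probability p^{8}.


K_9 has 9^{9 − 2} = 4782969 labelled spanning trees.
For each such spanning tree H, let X_H = 1 if all 8 edges of H are present in G. Then P[X_H = 1] = p^{8} = (8/9)^{8} = 16777216/43046721.
By linearity: E[X] = Σ_H E[X_H] = 4782969 · p^{8} = 4782969 · 16777216/43046721 = 16777216/9.
Numerically: E[X] ≈ 1.86414e+06.

E[X] = 4782969 · (8/9)^{8} = 16777216/9 ≈ 1.86414e+06.


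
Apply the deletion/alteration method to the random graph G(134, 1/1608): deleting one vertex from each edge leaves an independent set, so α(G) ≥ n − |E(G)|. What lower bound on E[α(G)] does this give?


E[|E(G)|] = C(134, 2)·p = 8911 · (1/1608) = 133/24.
E[α(G)] ≥ n − E[|E(G)|] = 134 − 133/24 = 3083/24.
Numerically: ≈ 128.4583.
(This is only a lower bound; the true E[α(G)] may be larger.)

E[α(G)] ≥ 3083/24 ≈ 128.4583.


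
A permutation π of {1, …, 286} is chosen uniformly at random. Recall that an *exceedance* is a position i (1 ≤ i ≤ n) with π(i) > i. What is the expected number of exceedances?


Write X = Σ_{i=1}^{286} X_i, where X_i = 1_{π(i) > i}.
For each fixed i, π(i) is uniform over {1, …, 286} (marginal of a uniform permutation), so P[π(i) > i] = (n − i)/n. Summing: Σ_{i=1}^{286} (n − i)/n = (0 + 1 + … + 285)/286 = 286(286 − 1)/(2·286) = (286 − 1)/2.
Hence E[X] = Σ_{i=1}^{286} (286 − i)/286 = 285/2 ≈ 142.50000.

E[X] = 285/2 = 142.50000.


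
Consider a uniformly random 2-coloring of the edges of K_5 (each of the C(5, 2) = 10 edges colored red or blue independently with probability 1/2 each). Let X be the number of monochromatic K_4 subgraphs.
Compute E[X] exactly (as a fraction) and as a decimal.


Let X = Σ_S X_S over the C(5, 4) = 5 subsets S of size 4, where X_S = 1 if the K_4 on S is monochromatic.
For a fixed S, the K_4 on S has C(4, 2) = 6 edges. P[all 6 edges red] = (1/2)^6, and likewise for blue, so P[monochromatic] = 2·(1/2)^6 = 2^{1 − 6} = 1/32.
By linearity: E[X] = C(5, 4) · 2^{1 − 6} = 5 · 1/32 = 5/32.
Numerically: E[X] ≈ 0.156250.

E[X] = C(5,4)·2^(1−C(4,2)) = 5/32 ≈ 0.156250.


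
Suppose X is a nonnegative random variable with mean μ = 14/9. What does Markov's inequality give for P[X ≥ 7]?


μ = E[X] = 14/9, a = 7.
Markov: P[X ≥ 7] ≤ μ/a = (14/9)/7 = 2/9.
Numerically: ≈ 0.222222.
(Since a = 7 > μ = 1.555556, the bound 2/9 is < 1 and informative.)

P[X ≥ 7] ≤ 2/9 ≈ 0.222222.


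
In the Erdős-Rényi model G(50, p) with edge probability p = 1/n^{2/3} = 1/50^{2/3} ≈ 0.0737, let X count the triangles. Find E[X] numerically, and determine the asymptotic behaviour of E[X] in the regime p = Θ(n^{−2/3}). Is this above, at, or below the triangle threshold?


Number of potential triangles: C(50, 3) = 19600.
Each occurs with probability p³ ≈ (0.0737)³ ≈ 4.00000e-04.
By linearity: E[X] = C(50, 3)·p³ ≈ 19600 · 4.00000e-04 ≈ 7.840.
Since α = 2/3 < 1, p = c/n^{2/3} ≫ 1/n is above the triangle threshold p ~ 1/n. Asymptotically E[X] ~ (c³/6)·n^{3(1−α)} = (1³/6)·n^{1} → ∞; triangles are abundant w.h.p.

E[X] ≈ 7.840; in regime p = Θ(1/n^{2/3}) E[X] diverges (above the triangle threshold p ~ 1/n).


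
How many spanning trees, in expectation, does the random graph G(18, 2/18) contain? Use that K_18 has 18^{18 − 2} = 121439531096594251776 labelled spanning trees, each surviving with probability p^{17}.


K_18 has 18^{18 − 2} = 121439531096594251776 labelled spanning trees.
For each such spanning tree H, let X_H = 1 if all 17 edges of H are present in G. Then P[X_H = 1] = p^{17} = (1/9)^{17} = 1/16677181699666569.
Summing the indicators: E[X] = Σ_H E[X_H] = 121439531096594251776 · p^{17} = 121439531096594251776 · 1/16677181699666569 = 65536/9.
Numerically: E[X] ≈ 7282.

E[X] = 121439531096594251776 · (1/9)^{17} = 65536/9 ≈ 7282.


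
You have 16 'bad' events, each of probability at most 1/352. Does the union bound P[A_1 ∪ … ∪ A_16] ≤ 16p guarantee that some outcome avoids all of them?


Union bound: P[∪_{i=1}^{16} A_i] ≤ Σ_i P[A_i] ≤ 16·p = 16·(1/352) = 1/22.
Numerically: 1/22 ≈ 0.0454545.
Is 1/22 < 1? YES.
Since P[∪ A_i] ≤ 1/22 < 1, the complement has P[∩ A_i^c] ≥ 1 − 1/22 = 21/22 > 0, so some outcome avoids every A_i.

16·p = 1/22 ≈ 0.0454545; existence CERTIFIED by the union bound.


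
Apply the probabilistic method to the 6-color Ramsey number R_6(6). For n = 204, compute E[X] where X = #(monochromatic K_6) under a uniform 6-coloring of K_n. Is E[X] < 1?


E[X] = C(204, 6) · 6^{1 − 15} = 92944609660 · 6^{−14} = 92944609660/78364164096.
As a reduced fraction: E[X] = 23236152415/19591041024 ≈ 1.18606.
Is E[X] < 1? NO.
Since E[X] ≥ 1, the first-moment bound is inconclusive at n = 204; it does NOT by itself certify R_6(6) > 204.

E[X] = 23236152415/19591041024 ≈ 1.18606; E[X] ≥ 1; first-moment method inconclusive here.


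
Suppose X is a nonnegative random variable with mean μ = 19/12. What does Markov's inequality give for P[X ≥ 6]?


μ = E[X] = 19/12, a = 6.
Markov: P[X ≥ 6] ≤ μ/a = (19/12)/6 = 19/72.
Numerically: ≈ 0.263889.
(Since a = 6 > μ = 1.583333, the bound 19/72 is < 1 and informative.)

P[X ≥ 6] ≤ 19/72 ≈ 0.263889.


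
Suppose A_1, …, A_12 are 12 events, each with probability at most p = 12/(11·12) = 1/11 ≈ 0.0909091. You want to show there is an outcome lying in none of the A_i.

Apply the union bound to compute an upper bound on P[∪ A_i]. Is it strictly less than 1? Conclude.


Union bound: P[∪_{i=1}^{12} A_i] ≤ Σ_i P[A_i] ≤ 12·p = 12·(1/11) = 12/11.
Numerically: 12/11 ≈ 1.0909091.
Is 12/11 < 1? NO.
Since the bound 12/11 is ≥ 1, the union bound is uninformative here; it does NOT by itself certify existence.

12·p = 12/11 ≈ 1.0909091; existence NOT certified by the union bound.


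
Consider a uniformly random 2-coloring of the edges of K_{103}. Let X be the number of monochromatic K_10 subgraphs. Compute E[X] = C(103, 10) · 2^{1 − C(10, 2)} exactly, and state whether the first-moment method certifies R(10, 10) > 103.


E[X] = C(103, 10) · 2^{1 − 45} = 23591276125340 · 2^{−44} = 23591276125340/17592186044416.
As a reduced fraction: E[X] = 5897819031335/4398046511104 ≈ 1.341009.
Is E[X] < 1? NO.
Since E[X] ≥ 1, the first-moment bound is inconclusive at n = 103; it does NOT by itself certify R(10, 10) > 103.

E[X] = 5897819031335/4398046511104 ≈ 1.341009; E[X] ≥ 1; first-moment method inconclusive here.


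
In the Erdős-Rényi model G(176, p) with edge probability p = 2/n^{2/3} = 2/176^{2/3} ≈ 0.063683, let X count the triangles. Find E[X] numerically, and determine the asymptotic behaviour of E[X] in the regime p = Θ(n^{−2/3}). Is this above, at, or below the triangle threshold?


Number of potential triangles: C(176, 3) = 893200.
Each occurs with probability p³ ≈ (0.063683)³ ≈ 2.5826446e-04.
By linearity: E[X] = C(176, 3)·p³ ≈ 893200 · 2.5826446e-04 ≈ 230.68182.
Since α = 2/3 < 1, p = c/n^{2/3} ≫ 1/n is above the triangle threshold p ~ 1/n. Asymptotically E[X] ~ (c³/6)·n^{3(1−α)} = (2³/6)·n^{1} → ∞; triangles are abundant w.h.p.

E[X] ≈ 230.68182; in regime p = Θ(1/n^{2/3}) E[X] diverges (above the triangle threshold p ~ 1/n).


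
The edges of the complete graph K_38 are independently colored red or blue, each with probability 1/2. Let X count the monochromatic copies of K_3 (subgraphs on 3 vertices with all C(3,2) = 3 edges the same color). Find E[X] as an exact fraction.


Let X = Σ_S X_S over the C(38, 3) = 8436 subsets S of size 3, where X_S = 1 if the K_3 on S is monochromatic.
For a fixed S, the K_3 on S has C(3, 2) = 3 edges. P[all 3 edges red] = (1/2)^3, and likewise for blue, so P[monochromatic] = 2·(1/2)^3 = 2^{1 − 3} = 1/4.
By linearity of expectation: E[X] = C(38, 3) · 2^{1 − 3} = 8436 · 1/4 = 2109.
Numerically: E[X] ≈ 2109.0000.

E[X] = C(38,3)·2^(1−C(3,2)) = 2109 ≈ 2109.0000.


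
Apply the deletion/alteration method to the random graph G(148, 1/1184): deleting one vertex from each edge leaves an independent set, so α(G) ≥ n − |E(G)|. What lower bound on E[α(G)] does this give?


E[|E(G)|] = C(148, 2)·p = 10878 · (1/1184) = 147/16.
E[α(G)] ≥ n − E[|E(G)|] = 148 − 147/16 = 2221/16.
Numerically: ≈ 138.81250.
(This is only a lower bound; the true E[α(G)] may be larger.)

E[α(G)] ≥ 2221/16 ≈ 138.81250.


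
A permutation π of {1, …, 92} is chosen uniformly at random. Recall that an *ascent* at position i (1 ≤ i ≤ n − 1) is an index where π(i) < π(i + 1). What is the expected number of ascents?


Write X = Σ X_I over i = 1, …, 91, with X_I the indicator of one ascent.
There are 91 indicators.
For each fixed i, the pair (π(i), π(i+1)) is a uniformly random ordered pair of distinct values from {1, …, 92}; by symmetry P[π(i) < π(i+1)] = 1/2.
By linearity: E[X] = 91 · (1/2) = (92 − 1) · (1/2) = 91/2 ≈ 45.500000.

E[X] = 91/2 = 45.500000.


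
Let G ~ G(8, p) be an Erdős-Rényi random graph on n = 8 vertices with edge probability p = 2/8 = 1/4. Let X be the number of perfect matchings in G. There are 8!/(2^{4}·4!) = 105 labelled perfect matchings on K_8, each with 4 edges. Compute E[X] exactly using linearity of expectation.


K_8 has 8!/(2^{4}·4!) = 105 labelled perfect matchings.
For each such perfect matching H, let X_H = 1 if all 4 edges of H are present in G. Then P[X_H = 1] = p^{4} = (1/4)^{4} = 1/256.
Summing the indicators: E[X] = Σ_H E[X_H] = 105 · p^{4} = 105 · 1/256 = 105/256.
Numerically: E[X] ≈ 0.410156.

E[X] = 105 · (1/4)^{4} = 105/256 ≈ 0.410156.


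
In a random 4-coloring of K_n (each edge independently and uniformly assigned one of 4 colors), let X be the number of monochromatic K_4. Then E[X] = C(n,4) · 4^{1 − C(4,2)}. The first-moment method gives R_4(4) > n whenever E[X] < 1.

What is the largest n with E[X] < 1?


We need C(n, 4) · 4^{1 − 6} < 1, i.e. C(n, 4) < 4^{6 − 1} = 1024.
Check values of n near the boundary:
  n = 9: C(9, 4) = 126; 126 < 1024? YES
  n = 10: C(10, 4) = 210; 210 < 1024? YES
  n = 11: C(11, 4) = 330; 330 < 1024? YES
  n = 12: C(12, 4) = 495; 495 < 1024? YES
  n = 13: C(13, 4) = 715; 715 < 1024? YES
  n = 14: C(14, 4) = 1001; 1001 < 1024? YES
  n = 15: C(15, 4) = 1365; 1365 < 1024? NO
  n = 16: C(16, 4) = 1820; 1820 < 1024? NO
  n = 17: C(17, 4) = 2380; 2380 < 1024? NO
The largest n with C(n, 4) < 1024 is n = 14 (where E[X] = 1001/1024 ≈ 0.978). Hence R_4(4) > 14, i.e. R_4(4) ≥ 15.

Largest n = 14; hence R_4(4) > 14.


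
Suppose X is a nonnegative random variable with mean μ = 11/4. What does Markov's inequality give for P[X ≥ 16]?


μ = E[X] = 11/4, a = 16.
Markov: P[X ≥ 16] ≤ μ/a = (11/4)/16 = 11/64.
Numerically: ≈ 0.172.
(Since a = 16 > μ = 2.750, the bound 11/64 is < 1 and informative.)

P[X ≥ 16] ≤ 11/64 ≈ 0.172.


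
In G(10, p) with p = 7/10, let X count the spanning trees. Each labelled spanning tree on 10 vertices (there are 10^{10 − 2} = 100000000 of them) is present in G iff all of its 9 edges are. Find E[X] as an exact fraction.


K_10 has 10^{10 − 2} = 100000000 labelled spanning trees.
For each such spanning tree H, let X_H = 1 if all 9 edges of H are present in G. Then P[X_H = 1] = p^{9} = (7/10)^{9} = 40353607/1000000000.
By linearity: E[X] = Σ_H E[X_H] = 100000000 · p^{9} = 100000000 · 40353607/1000000000 = 40353607/10.
Numerically: E[X] ≈ 4.035e+06.

E[X] = 100000000 · (7/10)^{9} = 40353607/10 ≈ 4.035e+06.


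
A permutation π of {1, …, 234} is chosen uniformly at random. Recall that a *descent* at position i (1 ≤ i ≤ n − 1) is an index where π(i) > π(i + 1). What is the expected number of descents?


Write X = Σ X_I over i = 1, …, 233, with X_I the indicator of one descent.
There are 233 indicators.
For each fixed i, the pair (π(i), π(i+1)) is a uniformly random ordered pair of distinct values from {1, …, 234}; by symmetry P[π(i) > π(i+1)] = 1/2.
By linearity: E[X] = 233 · (1/2) = (234 − 1) · (1/2) = 233/2 ≈ 116.500000.

E[X] = 233/2 = 116.500000.


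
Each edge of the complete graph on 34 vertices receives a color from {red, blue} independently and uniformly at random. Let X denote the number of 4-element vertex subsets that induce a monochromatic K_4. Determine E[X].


Let X = Σ_S X_S over the C(34, 4) = 46376 subsets S of size 4, where X_S = 1 if the K_4 on S is monochromatic.
For a fixed S, the K_4 on S has C(4, 2) = 6 edges. P[all 6 edges red] = (1/2)^6, and likewise for blue, so P[monochromatic] = 2·(1/2)^6 = 2^{1 − 6} = 1/32.
By linearity of expectation: E[X] = C(34, 4) · 2^{1 − 6} = 46376 · 1/32 = 5797/4.
Numerically: E[X] ≈ 1449.2500.

E[X] = C(34,4)·2^(1−C(4,2)) = 5797/4 ≈ 1449.2500.
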